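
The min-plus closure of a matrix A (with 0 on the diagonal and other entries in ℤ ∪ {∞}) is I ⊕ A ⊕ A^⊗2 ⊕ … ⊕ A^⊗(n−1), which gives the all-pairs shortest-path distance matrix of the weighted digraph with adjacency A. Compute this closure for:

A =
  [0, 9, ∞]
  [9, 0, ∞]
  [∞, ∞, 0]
Closure =
  [0, 9, ∞]
  [9, 0, ∞]
  [∞, ∞, 0]

This is the Floyd-Warshall all-pairs shortest-path computation. For each intermediate vertex k = 0, 1, …, 2, update dist[i][j] ← min(dist[i][j], dist[i][k] + dist[k][j]). The final matrix gives, for each (i, j), the minimum total weight of any directed path from i to j (possibly empty when i = j).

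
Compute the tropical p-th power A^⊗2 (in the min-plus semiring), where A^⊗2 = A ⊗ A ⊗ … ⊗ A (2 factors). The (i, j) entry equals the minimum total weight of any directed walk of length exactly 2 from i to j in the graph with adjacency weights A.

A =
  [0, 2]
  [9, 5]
A^⊗2 =
  [0, 2]
  [9, 10]

Each entry (A^⊗2)_ij equals the minimum over all length-2 walks i = v_0 → v_1 → … → v_2 = j of Σ_t A[v_t][v_{t+1}]. For example, for (i, j) = (0, 1) we minimise over 2 possible intermediate vertex sequences; the minimum is 2, attained along the walk 0 → 0 → 1.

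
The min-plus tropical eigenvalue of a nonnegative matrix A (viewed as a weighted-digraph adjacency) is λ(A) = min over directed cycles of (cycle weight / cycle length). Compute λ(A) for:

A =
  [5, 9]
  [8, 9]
λ(A) = 5

Enumerate directed cycles and compute their means (weight / length). Sample:
  cycle 0 → 0: weight = 5, length = 1, mean = 5/1 ≈ 5.000
  cycle 1 → 1: weight = 9, length = 1, mean = 9/1 ≈ 9.000
  cycle 0 → 1 → 0: weight = 17, length = 2, mean = 17/2 ≈ 8.500
  cycle 1 → 0 → 1: weight = 17, length = 2, mean = 17/2 ≈ 8.500
Minimum mean = 5.000, attained e.g. along the cycle 0 → 0 with weight 5 and length 1. So λ(A) = 5/1 = 5.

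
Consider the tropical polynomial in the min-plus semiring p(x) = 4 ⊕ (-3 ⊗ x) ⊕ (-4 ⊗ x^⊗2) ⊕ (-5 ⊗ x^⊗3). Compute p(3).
p(3) = 0

A tropical monomial a ⊗ x^⊗i evaluates to a + i · x. Evaluating each term at x = 3:
  Term 0 contributes 4 + 0 · 3 = 4
  Term 1 contributes -3 + 1 · 3 = 0
  Term 2 contributes -4 + 2 · 3 = 2
  Term 3 contributes -5 + 3 · 3 = 4
p(3) = ⊕ of these = min[4, 0, 2, 4] = 0.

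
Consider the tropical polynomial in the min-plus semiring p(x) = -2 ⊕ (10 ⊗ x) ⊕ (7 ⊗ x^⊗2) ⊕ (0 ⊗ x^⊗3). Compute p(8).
p(8) = -2

A tropical monomial a ⊗ x^⊗i evaluates to a + i · x. Evaluating each term at x = 8:
  Term 0 contributes -2 + 0 · 8 = -2
  Term 1 contributes 10 + 1 · 8 = 18
  Term 2 contributes 7 + 2 · 8 = 23
  Term 3 contributes 0 + 3 · 8 = 24
p(8) = ⊕ of these = min[-2, 18, 23, 24] = -2.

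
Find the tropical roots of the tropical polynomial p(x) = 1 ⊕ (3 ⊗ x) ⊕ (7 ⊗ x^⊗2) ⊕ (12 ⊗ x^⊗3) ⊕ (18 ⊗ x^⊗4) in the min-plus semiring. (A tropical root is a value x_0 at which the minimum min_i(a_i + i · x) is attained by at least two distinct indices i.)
Roots: {-6, -5, -4, -2}

Each tropical root is a break point of the lower envelope of the lines y = a_i + i · x (there are 5 lines, with slopes 0, 1, ..., 4). Only the lines that attain the minimum somewhere contribute to roots; other lines are dominated. Here the surviving (envelope) indices are i = 4, i = 3, i = 2, i = 1, i = 0.
Intersections between consecutive envelope lines give the roots: for adjacent envelope indices i < j the intersection is x = (a_i − a_j) / (j − i). Reading off the sorted break points: {-6, -5, -4, -2}.
Verification: at each break x_0, at least two indices attain the minimum of min_i(a_i + i · x_0).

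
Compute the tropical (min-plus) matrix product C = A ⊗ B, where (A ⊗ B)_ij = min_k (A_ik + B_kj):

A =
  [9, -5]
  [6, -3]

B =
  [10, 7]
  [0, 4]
A ⊗ B =
  [-5, -1]
  [-3, 1]

Apply the min-plus product entry-by-entry:
  C[0][0] = min over k of (A[0][0] + B[0][0] = 9 + 10 = 19, A[0][1] + B[1][0] = -5 + 0 = -5) = -5 (attained at k = 1)
  C[0][1] = min over k of (A[0][0] + B[0][1] = 9 + 7 = 16, A[0][1] + B[1][1] = -5 + 4 = -1) = -1 (attained at k = 1)
  C[1][0] = min over k of (A[1][0] + B[0][0] = 6 + 10 = 16, A[1][1] + B[1][0] = -3 + 0 = -3) = -3 (attained at k = 1)
  C[1][1] = min over k of (A[1][0] + B[0][1] = 6 + 7 = 13, A[1][1] + B[1][1] = -3 + 4 = 1) = 1 (attained at k = 1)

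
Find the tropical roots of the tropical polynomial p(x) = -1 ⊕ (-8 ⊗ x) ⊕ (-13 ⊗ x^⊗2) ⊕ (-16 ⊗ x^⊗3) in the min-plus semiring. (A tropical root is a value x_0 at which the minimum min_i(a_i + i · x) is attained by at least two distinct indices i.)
Roots: {3, 5, 7}

Each tropical root is a break point of the lower envelope of the lines y = a_i + i · x (there are 4 lines, with slopes 0, 1, ..., 3). Only the lines that attain the minimum somewhere contribute to roots; other lines are dominated. Here the surviving (envelope) indices are i = 3, i = 2, i = 1, i = 0.
Intersections between consecutive envelope lines give the roots: for adjacent envelope indices i < j the intersection is x = (a_i − a_j) / (j − i). Reading off the sorted break points: {3, 5, 7}.
Verification: at each break x_0, at least two indices attain the minimum of min_i(a_i + i · x_0).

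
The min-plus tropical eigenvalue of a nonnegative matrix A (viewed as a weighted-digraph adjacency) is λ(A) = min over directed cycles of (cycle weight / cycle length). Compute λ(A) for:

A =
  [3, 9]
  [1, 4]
λ(A) = 3

Enumerate directed cycles and compute their means (weight / length). Sample:
  cycle 0 → 0: weight = 3, length = 1, mean = 3/1 ≈ 3.000
  cycle 1 → 1: weight = 4, length = 1, mean = 4/1 ≈ 4.000
  cycle 0 → 1 → 0: weight = 10, length = 2, mean = 10/2 ≈ 5.000
  cycle 1 → 0 → 1: weight = 10, length = 2, mean = 10/2 ≈ 5.000
Minimum mean = 3.000, attained e.g. along the cycle 0 → 0 with weight 3 and length 1. So λ(A) = 3/1 = 3.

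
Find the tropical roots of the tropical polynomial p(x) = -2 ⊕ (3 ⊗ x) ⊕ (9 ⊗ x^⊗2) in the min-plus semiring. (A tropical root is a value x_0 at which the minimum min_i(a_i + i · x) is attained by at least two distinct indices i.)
Roots: {-6, -5}

Each tropical root is a break point of the lower envelope of the lines y = a_i + i · x (there are 3 lines, with slopes 0, 1, ..., 2). Only the lines that attain the minimum somewhere contribute to roots; other lines are dominated. Here the surviving (envelope) indices are i = 2, i = 1, i = 0.
Intersections between consecutive envelope lines give the roots: for adjacent envelope indices i < j the intersection is x = (a_i − a_j) / (j − i). Reading off the sorted break points: {-6, -5}.
Verification: at each break x_0, at least two indices attain the minimum of min_i(a_i + i · x_0).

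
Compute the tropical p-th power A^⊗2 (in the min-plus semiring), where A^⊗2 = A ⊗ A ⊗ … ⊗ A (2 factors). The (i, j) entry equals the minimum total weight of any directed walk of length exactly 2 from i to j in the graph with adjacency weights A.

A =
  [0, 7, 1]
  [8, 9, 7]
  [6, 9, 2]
A^⊗2 =
  [0, 7, 1]
  [8, 15, 9]
  [6, 11, 4]

Each entry (A^⊗2)_ij equals the minimum over all length-2 walks i = v_0 → v_1 → … → v_2 = j of Σ_t A[v_t][v_{t+1}]. For example, for (i, j) = (0, 2) we minimise over 3 possible intermediate vertex sequences; the minimum is 1, attained along the walk 0 → 0 → 2.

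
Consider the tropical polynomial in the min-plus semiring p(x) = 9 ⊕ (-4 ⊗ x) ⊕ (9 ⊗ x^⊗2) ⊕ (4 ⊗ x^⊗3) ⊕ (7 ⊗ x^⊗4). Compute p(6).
p(6) = 2

A tropical monomial a ⊗ x^⊗i evaluates to a + i · x. Evaluating each term at x = 6:
  Term 0 contributes 9 + 0 · 6 = 9
  Term 1 contributes -4 + 1 · 6 = 2
  Term 2 contributes 9 + 2 · 6 = 21
  Term 3 contributes 4 + 3 · 6 = 22
  Term 4 contributes 7 + 4 · 6 = 31
p(6) = ⊕ of these = min[9, 2, 21, 22, 31] = 2.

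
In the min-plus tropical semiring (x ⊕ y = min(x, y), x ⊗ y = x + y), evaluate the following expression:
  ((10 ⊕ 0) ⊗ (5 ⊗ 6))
((10 ⊕ 0) ⊗ (5 ⊗ 6)) = 11

Expand innermost to outermost. Recall ⊕ takes the minimum of its arguments and ⊗ takes their sum. Working out the expression ((10 ⊕ 0) ⊗ (5 ⊗ 6)) gives 11.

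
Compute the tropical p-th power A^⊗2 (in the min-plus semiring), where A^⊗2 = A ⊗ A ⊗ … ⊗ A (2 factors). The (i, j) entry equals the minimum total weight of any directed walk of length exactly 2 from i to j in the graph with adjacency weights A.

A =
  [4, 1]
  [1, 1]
A^⊗2 =
  [2, 2]
  [2, 2]

Each entry (A^⊗2)_ij equals the minimum over all length-2 walks i = v_0 → v_1 → … → v_2 = j of Σ_t A[v_t][v_{t+1}]. For example, for (i, j) = (0, 1) we minimise over 2 possible intermediate vertex sequences; the minimum is 2, attained along the walk 0 → 1 → 1.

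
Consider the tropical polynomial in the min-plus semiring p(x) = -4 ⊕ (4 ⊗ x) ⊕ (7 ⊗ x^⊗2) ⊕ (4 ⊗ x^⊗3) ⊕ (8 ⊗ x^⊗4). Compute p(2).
p(2) = -4

A tropical monomial a ⊗ x^⊗i evaluates to a + i · x. Evaluating each term at x = 2:
  Term 0 contributes -4 + 0 · 2 = -4
  Term 1 contributes 4 + 1 · 2 = 6
  Term 2 contributes 7 + 2 · 2 = 11
  Term 3 contributes 4 + 3 · 2 = 10
  Term 4 contributes 8 + 4 · 2 = 16
p(2) = ⊕ of these = min[-4, 6, 11, 10, 16] = -4.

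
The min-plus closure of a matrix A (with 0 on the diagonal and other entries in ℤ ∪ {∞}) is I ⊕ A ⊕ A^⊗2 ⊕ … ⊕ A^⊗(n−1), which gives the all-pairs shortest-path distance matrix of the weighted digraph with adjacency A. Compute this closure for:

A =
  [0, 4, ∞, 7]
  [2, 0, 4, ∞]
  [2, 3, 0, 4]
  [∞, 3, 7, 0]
Closure =
  [0, 4, 8, 7]
  [2, 0, 4, 8]
  [2, 3, 0, 4]
  [5, 3, 7, 0]

This is the Floyd-Warshall all-pairs shortest-path computation. For each intermediate vertex k = 0, 1, …, 3, update dist[i][j] ← min(dist[i][j], dist[i][k] + dist[k][j]). The final matrix gives, for each (i, j), the minimum total weight of any directed path from i to j (possibly empty when i = j).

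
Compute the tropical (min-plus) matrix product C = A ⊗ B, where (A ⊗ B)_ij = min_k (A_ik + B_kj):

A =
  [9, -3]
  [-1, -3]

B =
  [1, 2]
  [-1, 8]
A ⊗ B =
  [-4, 5]
  [-4, 1]

Apply the min-plus product entry-by-entry:
  C[0][0] = min over k of (A[0][0] + B[0][0] = 9 + 1 = 10, A[0][1] + B[1][0] = -3 + -1 = -4) = -4 (attained at k = 1)
  C[0][1] = min over k of (A[0][0] + B[0][1] = 9 + 2 = 11, A[0][1] + B[1][1] = -3 + 8 = 5) = 5 (attained at k = 1)
  C[1][0] = min over k of (A[1][0] + B[0][0] = -1 + 1 = 0, A[1][1] + B[1][0] = -3 + -1 = -4) = -4 (attained at k = 1)
  C[1][1] = min over k of (A[1][0] + B[0][1] = -1 + 2 = 1, A[1][1] + B[1][1] = -3 + 8 = 5) = 1 (attained at k = 0)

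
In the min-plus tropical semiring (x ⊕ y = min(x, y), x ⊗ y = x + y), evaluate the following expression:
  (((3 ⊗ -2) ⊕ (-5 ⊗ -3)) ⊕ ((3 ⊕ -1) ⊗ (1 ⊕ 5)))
(((3 ⊗ -2) ⊕ (-5 ⊗ -3)) ⊕ ((3 ⊕ -1) ⊗ (1 ⊕ 5))) = -8

Expand innermost to outermost. Recall ⊕ takes the minimum of its arguments and ⊗ takes their sum. Working out the expression (((3 ⊗ -2) ⊕ (-5 ⊗ -3)) ⊕ ((3 ⊕ -1) ⊗ (1 ⊕ 5))) gives -8.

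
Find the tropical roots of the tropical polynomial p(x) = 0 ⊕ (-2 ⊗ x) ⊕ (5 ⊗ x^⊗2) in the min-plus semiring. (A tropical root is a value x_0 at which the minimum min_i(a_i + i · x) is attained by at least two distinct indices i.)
Roots: {-7, 2}

Each tropical root is a break point of the lower envelope of the lines y = a_i + i · x (there are 3 lines, with slopes 0, 1, ..., 2). Only the lines that attain the minimum somewhere contribute to roots; other lines are dominated. Here the surviving (envelope) indices are i = 2, i = 1, i = 0.
Intersections between consecutive envelope lines give the roots: for adjacent envelope indices i < j the intersection is x = (a_i − a_j) / (j − i). Reading off the sorted break points: {-7, 2}.
Verification: at each break x_0, at least two indices attain the minimum of min_i(a_i + i · x_0).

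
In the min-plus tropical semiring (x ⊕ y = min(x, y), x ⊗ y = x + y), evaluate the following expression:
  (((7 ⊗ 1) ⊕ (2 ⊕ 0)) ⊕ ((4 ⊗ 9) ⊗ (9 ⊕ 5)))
(((7 ⊗ 1) ⊕ (2 ⊕ 0)) ⊕ ((4 ⊗ 9) ⊗ (9 ⊕ 5))) = 0

Expand innermost to outermost. Recall ⊕ takes the minimum of its arguments and ⊗ takes their sum. Working out the expression (((7 ⊗ 1) ⊕ (2 ⊕ 0)) ⊕ ((4 ⊗ 9) ⊗ (9 ⊕ 5))) gives 0.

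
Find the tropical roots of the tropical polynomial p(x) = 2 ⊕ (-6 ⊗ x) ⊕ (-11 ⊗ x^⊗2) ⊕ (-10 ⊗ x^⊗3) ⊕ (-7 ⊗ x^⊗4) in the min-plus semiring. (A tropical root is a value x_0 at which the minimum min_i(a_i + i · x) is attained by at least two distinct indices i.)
Roots: {-3, -1, 5, 8}

Each tropical root is a break point of the lower envelope of the lines y = a_i + i · x (there are 5 lines, with slopes 0, 1, ..., 4). Only the lines that attain the minimum somewhere contribute to roots; other lines are dominated. Here the surviving (envelope) indices are i = 4, i = 3, i = 2, i = 1, i = 0.
Intersections between consecutive envelope lines give the roots: for adjacent envelope indices i < j the intersection is x = (a_i − a_j) / (j − i). Reading off the sorted break points: {-3, -1, 5, 8}.
Verification: at each break x_0, at least two indices attain the minimum of min_i(a_i + i · x_0).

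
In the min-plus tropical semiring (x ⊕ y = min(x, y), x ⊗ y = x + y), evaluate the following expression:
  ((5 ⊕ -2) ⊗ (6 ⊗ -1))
((5 ⊕ -2) ⊗ (6 ⊗ -1)) = 3

Expand innermost to outermost. Recall ⊕ takes the minimum of its arguments and ⊗ takes their sum. Working out the expression ((5 ⊕ -2) ⊗ (6 ⊗ -1)) gives 3.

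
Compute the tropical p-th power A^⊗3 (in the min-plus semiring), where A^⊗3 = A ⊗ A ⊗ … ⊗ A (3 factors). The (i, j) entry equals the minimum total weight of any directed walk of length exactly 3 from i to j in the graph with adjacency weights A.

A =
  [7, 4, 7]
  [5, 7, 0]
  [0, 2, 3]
A^⊗3 =
  [4, 6, 7]
  [3, 4, 2]
  [2, 4, 4]

Each entry (A^⊗3)_ij equals the minimum over all length-3 walks i = v_0 → v_1 → … → v_3 = j of Σ_t A[v_t][v_{t+1}]. For example, for (i, j) = (0, 2) we minimise over 9 possible intermediate vertex sequences; the minimum is 7, attained along the walk 0 → 1 → 2 → 2.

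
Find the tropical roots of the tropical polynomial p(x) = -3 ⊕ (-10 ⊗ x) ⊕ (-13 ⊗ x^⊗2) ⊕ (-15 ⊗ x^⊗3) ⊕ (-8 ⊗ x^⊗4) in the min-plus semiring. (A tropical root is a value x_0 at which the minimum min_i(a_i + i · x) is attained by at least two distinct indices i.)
Roots: {-7, 2, 3, 7}

Each tropical root is a break point of the lower envelope of the lines y = a_i + i · x (there are 5 lines, with slopes 0, 1, ..., 4). Only the lines that attain the minimum somewhere contribute to roots; other lines are dominated. Here the surviving (envelope) indices are i = 4, i = 3, i = 2, i = 1, i = 0.
Intersections between consecutive envelope lines give the roots: for adjacent envelope indices i < j the intersection is x = (a_i − a_j) / (j − i). Reading off the sorted break points: {-7, 2, 3, 7}.
Verification: at each break x_0, at least two indices attain the minimum of min_i(a_i + i · x_0).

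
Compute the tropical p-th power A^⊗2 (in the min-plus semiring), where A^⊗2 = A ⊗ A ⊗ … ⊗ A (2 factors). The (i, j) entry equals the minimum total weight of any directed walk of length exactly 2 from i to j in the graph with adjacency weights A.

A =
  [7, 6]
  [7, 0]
A^⊗2 =
  [13, 6]
  [7, 0]

Each entry (A^⊗2)_ij equals the minimum over all length-2 walks i = v_0 → v_1 → … → v_2 = j of Σ_t A[v_t][v_{t+1}]. For example, for (i, j) = (0, 1) we minimise over 2 possible intermediate vertex sequences; the minimum is 6, attained along the walk 0 → 1 → 1.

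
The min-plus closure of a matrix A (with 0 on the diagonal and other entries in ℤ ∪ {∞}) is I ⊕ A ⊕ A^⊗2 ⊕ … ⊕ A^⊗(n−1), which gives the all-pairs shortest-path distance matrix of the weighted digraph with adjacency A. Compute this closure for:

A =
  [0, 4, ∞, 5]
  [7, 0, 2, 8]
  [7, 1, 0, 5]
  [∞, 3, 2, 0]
Closure =
  [0, 4, 6, 5]
  [7, 0, 2, 7]
  [7, 1, 0, 5]
  [9, 3, 2, 0]

This is the Floyd-Warshall all-pairs shortest-path computation. For each intermediate vertex k = 0, 1, …, 3, update dist[i][j] ← min(dist[i][j], dist[i][k] + dist[k][j]). The final matrix gives, for each (i, j), the minimum total weight of any directed path from i to j (possibly empty when i = j).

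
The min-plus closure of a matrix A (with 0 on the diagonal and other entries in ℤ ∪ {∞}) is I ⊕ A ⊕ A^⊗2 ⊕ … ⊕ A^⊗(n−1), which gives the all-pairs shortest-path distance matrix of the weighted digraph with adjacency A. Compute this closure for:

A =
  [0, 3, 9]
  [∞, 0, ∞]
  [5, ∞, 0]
Closure =
  [0, 3, 9]
  [∞, 0, ∞]
  [5, 8, 0]

This is the Floyd-Warshall all-pairs shortest-path computation. For each intermediate vertex k = 0, 1, …, 2, update dist[i][j] ← min(dist[i][j], dist[i][k] + dist[k][j]). The final matrix gives, for each (i, j), the minimum total weight of any directed path from i to j (possibly empty when i = j).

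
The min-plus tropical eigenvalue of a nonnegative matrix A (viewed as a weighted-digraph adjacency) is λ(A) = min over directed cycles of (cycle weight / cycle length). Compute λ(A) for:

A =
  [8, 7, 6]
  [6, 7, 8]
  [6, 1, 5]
λ(A) = 13/3

Enumerate directed cycles and compute their means (weight / length). Sample:
  cycle 0 → 0: weight = 8, length = 1, mean = 8/1 ≈ 8.000
  cycle 1 → 1: weight = 7, length = 1, mean = 7/1 ≈ 7.000
  cycle 2 → 2: weight = 5, length = 1, mean = 5/1 ≈ 5.000
  cycle 0 → 1 → 0: weight = 13, length = 2, mean = 13/2 ≈ 6.500
  cycle 0 → 2 → 0: weight = 12, length = 2, mean = 12/2 ≈ 6.000
  cycle 1 → 0 → 1: weight = 13, length = 2, mean = 13/2 ≈ 6.500
Minimum mean = 4.333, attained e.g. along the cycle 0 → 2 → 1 → 0 with weight 13 and length 3. So λ(A) = 13/3 = 13/3.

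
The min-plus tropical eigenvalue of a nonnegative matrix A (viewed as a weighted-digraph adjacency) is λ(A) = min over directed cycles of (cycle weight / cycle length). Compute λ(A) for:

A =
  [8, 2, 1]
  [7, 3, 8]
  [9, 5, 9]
λ(A) = 3

Enumerate directed cycles and compute their means (weight / length). Sample:
  cycle 0 → 0: weight = 8, length = 1, mean = 8/1 ≈ 8.000
  cycle 1 → 1: weight = 3, length = 1, mean = 3/1 ≈ 3.000
  cycle 2 → 2: weight = 9, length = 1, mean = 9/1 ≈ 9.000
  cycle 0 → 1 → 0: weight = 9, length = 2, mean = 9/2 ≈ 4.500
  cycle 0 → 2 → 0: weight = 10, length = 2, mean = 10/2 ≈ 5.000
  cycle 1 → 0 → 1: weight = 9, length = 2, mean = 9/2 ≈ 4.500
Minimum mean = 3.000, attained e.g. along the cycle 1 → 1 with weight 3 and length 1. So λ(A) = 3/1 = 3.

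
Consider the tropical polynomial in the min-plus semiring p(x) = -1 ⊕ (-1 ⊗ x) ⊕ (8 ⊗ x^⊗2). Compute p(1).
p(1) = -1

A tropical monomial a ⊗ x^⊗i evaluates to a + i · x. Evaluating each term at x = 1:
  Term 0 contributes -1 + 0 · 1 = -1
  Term 1 contributes -1 + 1 · 1 = 0
  Term 2 contributes 8 + 2 · 1 = 10
p(1) = ⊕ of these = min[-1, 0, 10] = -1.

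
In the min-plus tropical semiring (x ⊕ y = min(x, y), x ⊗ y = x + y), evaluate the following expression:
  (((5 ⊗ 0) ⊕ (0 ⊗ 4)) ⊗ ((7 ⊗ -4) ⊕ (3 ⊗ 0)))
(((5 ⊗ 0) ⊕ (0 ⊗ 4)) ⊗ ((7 ⊗ -4) ⊕ (3 ⊗ 0))) = 7

Expand innermost to outermost. Recall ⊕ takes the minimum of its arguments and ⊗ takes their sum. Working out the expression (((5 ⊗ 0) ⊕ (0 ⊗ 4)) ⊗ ((7 ⊗ -4) ⊕ (3 ⊗ 0))) gives 7.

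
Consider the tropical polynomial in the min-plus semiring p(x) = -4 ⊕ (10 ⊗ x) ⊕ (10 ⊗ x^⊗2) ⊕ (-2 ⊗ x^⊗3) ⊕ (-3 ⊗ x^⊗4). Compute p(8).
p(8) = -4

A tropical monomial a ⊗ x^⊗i evaluates to a + i · x. Evaluating each term at x = 8:
  Term 0 contributes -4 + 0 · 8 = -4
  Term 1 contributes 10 + 1 · 8 = 18
  Term 2 contributes 10 + 2 · 8 = 26
  Term 3 contributes -2 + 3 · 8 = 22
  Term 4 contributes -3 + 4 · 8 = 29
p(8) = ⊕ of these = min[-4, 18, 26, 22, 29] = -4.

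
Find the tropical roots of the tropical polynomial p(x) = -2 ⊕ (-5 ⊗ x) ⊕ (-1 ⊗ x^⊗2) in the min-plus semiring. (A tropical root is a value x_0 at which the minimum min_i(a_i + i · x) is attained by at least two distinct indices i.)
Roots: {-4, 3}

Each tropical root is a break point of the lower envelope of the lines y = a_i + i · x (there are 3 lines, with slopes 0, 1, ..., 2). Only the lines that attain the minimum somewhere contribute to roots; other lines are dominated. Here the surviving (envelope) indices are i = 2, i = 1, i = 0.
Intersections between consecutive envelope lines give the roots: for adjacent envelope indices i < j the intersection is x = (a_i − a_j) / (j − i). Reading off the sorted break points: {-4, 3}.
Verification: at each break x_0, at least two indices attain the minimum of min_i(a_i + i · x_0).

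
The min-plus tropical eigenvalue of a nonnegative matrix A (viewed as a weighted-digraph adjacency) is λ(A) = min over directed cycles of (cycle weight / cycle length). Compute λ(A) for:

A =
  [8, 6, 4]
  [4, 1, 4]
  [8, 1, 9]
λ(A) = 1

Enumerate directed cycles and compute their means (weight / length). Sample:
  cycle 0 → 0: weight = 8, length = 1, mean = 8/1 ≈ 8.000
  cycle 1 → 1: weight = 1, length = 1, mean = 1/1 ≈ 1.000
  cycle 2 → 2: weight = 9, length = 1, mean = 9/1 ≈ 9.000
  cycle 0 → 1 → 0: weight = 10, length = 2, mean = 10/2 ≈ 5.000
  cycle 0 → 2 → 0: weight = 12, length = 2, mean = 12/2 ≈ 6.000
  cycle 1 → 0 → 1: weight = 10, length = 2, mean = 10/2 ≈ 5.000
Minimum mean = 1.000, attained e.g. along the cycle 1 → 1 with weight 1 and length 1. So λ(A) = 1/1 = 1.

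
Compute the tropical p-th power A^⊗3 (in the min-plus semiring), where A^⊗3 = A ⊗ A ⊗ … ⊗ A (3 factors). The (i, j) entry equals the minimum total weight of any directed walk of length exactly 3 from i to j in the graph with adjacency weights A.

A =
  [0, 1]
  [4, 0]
A^⊗3 =
  [0, 1]
  [4, 0]

Each entry (A^⊗3)_ij equals the minimum over all length-3 walks i = v_0 → v_1 → … → v_3 = j of Σ_t A[v_t][v_{t+1}]. For example, for (i, j) = (0, 1) we minimise over 4 possible intermediate vertex sequences; the minimum is 1, attained along the walk 0 → 0 → 0 → 1.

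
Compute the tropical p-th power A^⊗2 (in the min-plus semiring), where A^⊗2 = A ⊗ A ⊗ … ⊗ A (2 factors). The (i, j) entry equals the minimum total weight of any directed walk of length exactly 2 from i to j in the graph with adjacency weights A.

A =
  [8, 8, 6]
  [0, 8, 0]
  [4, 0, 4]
A^⊗2 =
  [8, 6, 8]
  [4, 0, 4]
  [0, 4, 0]

Each entry (A^⊗2)_ij equals the minimum over all length-2 walks i = v_0 → v_1 → … → v_2 = j of Σ_t A[v_t][v_{t+1}]. For example, for (i, j) = (0, 2) we minimise over 3 possible intermediate vertex sequences; the minimum is 8, attained along the walk 0 → 1 → 2.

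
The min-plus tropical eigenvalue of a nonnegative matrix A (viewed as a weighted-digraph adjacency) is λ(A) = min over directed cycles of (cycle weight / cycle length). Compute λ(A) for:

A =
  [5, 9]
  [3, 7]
λ(A) = 5

Enumerate directed cycles and compute their means (weight / length). Sample:
  cycle 0 → 0: weight = 5, length = 1, mean = 5/1 ≈ 5.000
  cycle 1 → 1: weight = 7, length = 1, mean = 7/1 ≈ 7.000
  cycle 0 → 1 → 0: weight = 12, length = 2, mean = 12/2 ≈ 6.000
  cycle 1 → 0 → 1: weight = 12, length = 2, mean = 12/2 ≈ 6.000
Minimum mean = 5.000, attained e.g. along the cycle 0 → 0 with weight 5 and length 1. So λ(A) = 5/1 = 5.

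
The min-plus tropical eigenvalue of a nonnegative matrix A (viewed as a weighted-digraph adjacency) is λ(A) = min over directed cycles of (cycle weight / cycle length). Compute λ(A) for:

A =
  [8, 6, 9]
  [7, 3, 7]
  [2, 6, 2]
λ(A) = 2

Enumerate directed cycles and compute their means (weight / length). Sample:
  cycle 0 → 0: weight = 8, length = 1, mean = 8/1 ≈ 8.000
  cycle 1 → 1: weight = 3, length = 1, mean = 3/1 ≈ 3.000
  cycle 2 → 2: weight = 2, length = 1, mean = 2/1 ≈ 2.000
  cycle 0 → 1 → 0: weight = 13, length = 2, mean = 13/2 ≈ 6.500
  cycle 0 → 2 → 0: weight = 11, length = 2, mean = 11/2 ≈ 5.500
  cycle 1 → 0 → 1: weight = 13, length = 2, mean = 13/2 ≈ 6.500
Minimum mean = 2.000, attained e.g. along the cycle 2 → 2 with weight 2 and length 1. So λ(A) = 2/1 = 2.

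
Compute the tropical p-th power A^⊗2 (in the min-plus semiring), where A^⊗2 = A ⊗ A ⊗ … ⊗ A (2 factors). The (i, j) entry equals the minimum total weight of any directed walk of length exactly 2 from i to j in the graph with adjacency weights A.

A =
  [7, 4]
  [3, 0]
A^⊗2 =
  [7, 4]
  [3, 0]

Each entry (A^⊗2)_ij equals the minimum over all length-2 walks i = v_0 → v_1 → … → v_2 = j of Σ_t A[v_t][v_{t+1}]. For example, for (i, j) = (0, 1) we minimise over 2 possible intermediate vertex sequences; the minimum is 4, attained along the walk 0 → 1 → 1.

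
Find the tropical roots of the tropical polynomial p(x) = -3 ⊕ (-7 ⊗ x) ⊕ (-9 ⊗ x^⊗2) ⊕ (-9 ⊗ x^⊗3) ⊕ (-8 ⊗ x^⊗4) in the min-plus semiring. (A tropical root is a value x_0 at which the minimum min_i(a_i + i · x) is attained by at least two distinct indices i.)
Roots: {-1, 0, 2, 4}

Each tropical root is a break point of the lower envelope of the lines y = a_i + i · x (there are 5 lines, with slopes 0, 1, ..., 4). Only the lines that attain the minimum somewhere contribute to roots; other lines are dominated. Here the surviving (envelope) indices are i = 4, i = 3, i = 2, i = 1, i = 0.
Intersections between consecutive envelope lines give the roots: for adjacent envelope indices i < j the intersection is x = (a_i − a_j) / (j − i). Reading off the sorted break points: {-1, 0, 2, 4}.
Verification: at each break x_0, at least two indices attain the minimum of min_i(a_i + i · x_0).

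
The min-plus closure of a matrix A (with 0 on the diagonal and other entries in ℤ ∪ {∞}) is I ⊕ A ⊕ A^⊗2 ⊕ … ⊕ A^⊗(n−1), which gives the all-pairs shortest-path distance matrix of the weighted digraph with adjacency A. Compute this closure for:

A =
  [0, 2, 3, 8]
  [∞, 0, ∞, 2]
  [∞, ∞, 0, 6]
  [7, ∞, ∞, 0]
Closure =
  [0, 2, 3, 4]
  [9, 0, 12, 2]
  [13, 15, 0, 6]
  [7, 9, 10, 0]

This is the Floyd-Warshall all-pairs shortest-path computation. For each intermediate vertex k = 0, 1, …, 3, update dist[i][j] ← min(dist[i][j], dist[i][k] + dist[k][j]). The final matrix gives, for each (i, j), the minimum total weight of any directed path from i to j (possibly empty when i = j).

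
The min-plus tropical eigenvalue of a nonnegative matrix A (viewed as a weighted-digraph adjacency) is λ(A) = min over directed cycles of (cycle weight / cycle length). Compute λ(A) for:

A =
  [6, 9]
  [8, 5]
λ(A) = 5

Enumerate directed cycles and compute their means (weight / length). Sample:
  cycle 0 → 0: weight = 6, length = 1, mean = 6/1 ≈ 6.000
  cycle 1 → 1: weight = 5, length = 1, mean = 5/1 ≈ 5.000
  cycle 0 → 1 → 0: weight = 17, length = 2, mean = 17/2 ≈ 8.500
  cycle 1 → 0 → 1: weight = 17, length = 2, mean = 17/2 ≈ 8.500
Minimum mean = 5.000, attained e.g. along the cycle 1 → 1 with weight 5 and length 1. So λ(A) = 5/1 = 5.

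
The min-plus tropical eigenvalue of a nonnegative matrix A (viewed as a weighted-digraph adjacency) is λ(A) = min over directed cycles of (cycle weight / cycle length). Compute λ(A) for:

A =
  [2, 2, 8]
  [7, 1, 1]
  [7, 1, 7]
λ(A) = 1

Enumerate directed cycles and compute their means (weight / length). Sample:
  cycle 0 → 0: weight = 2, length = 1, mean = 2/1 ≈ 2.000
  cycle 1 → 1: weight = 1, length = 1, mean = 1/1 ≈ 1.000
  cycle 2 → 2: weight = 7, length = 1, mean = 7/1 ≈ 7.000
  cycle 0 → 1 → 0: weight = 9, length = 2, mean = 9/2 ≈ 4.500
  cycle 0 → 2 → 0: weight = 15, length = 2, mean = 15/2 ≈ 7.500
  cycle 1 → 0 → 1: weight = 9, length = 2, mean = 9/2 ≈ 4.500
Minimum mean = 1.000, attained e.g. along the cycle 1 → 1 with weight 1 and length 1. So λ(A) = 1/1 = 1.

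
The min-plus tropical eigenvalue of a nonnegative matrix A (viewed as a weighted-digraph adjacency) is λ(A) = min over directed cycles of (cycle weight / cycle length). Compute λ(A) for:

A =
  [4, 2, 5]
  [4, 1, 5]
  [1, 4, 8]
λ(A) = 1

Enumerate directed cycles and compute their means (weight / length). Sample:
  cycle 0 → 0: weight = 4, length = 1, mean = 4/1 ≈ 4.000
  cycle 1 → 1: weight = 1, length = 1, mean = 1/1 ≈ 1.000
  cycle 2 → 2: weight = 8, length = 1, mean = 8/1 ≈ 8.000
  cycle 0 → 1 → 0: weight = 6, length = 2, mean = 6/2 ≈ 3.000
  cycle 0 → 2 → 0: weight = 6, length = 2, mean = 6/2 ≈ 3.000
  cycle 1 → 0 → 1: weight = 6, length = 2, mean = 6/2 ≈ 3.000
Minimum mean = 1.000, attained e.g. along the cycle 1 → 1 with weight 1 and length 1. So λ(A) = 1/1 = 1.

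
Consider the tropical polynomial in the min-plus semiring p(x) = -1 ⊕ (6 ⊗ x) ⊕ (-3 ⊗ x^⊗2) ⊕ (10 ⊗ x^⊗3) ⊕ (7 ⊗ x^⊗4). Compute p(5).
p(5) = -1

A tropical monomial a ⊗ x^⊗i evaluates to a + i · x. Evaluating each term at x = 5:
  Term 0 contributes -1 + 0 · 5 = -1
  Term 1 contributes 6 + 1 · 5 = 11
  Term 2 contributes -3 + 2 · 5 = 7
  Term 3 contributes 10 + 3 · 5 = 25
  Term 4 contributes 7 + 4 · 5 = 27
p(5) = ⊕ of these = min[-1, 11, 7, 25, 27] = -1.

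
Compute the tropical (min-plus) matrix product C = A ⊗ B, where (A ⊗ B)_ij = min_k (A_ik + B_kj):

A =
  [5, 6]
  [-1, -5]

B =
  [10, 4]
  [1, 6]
A ⊗ B =
  [7, 9]
  [-4, 1]

Apply the min-plus product entry-by-entry:
  C[0][0] = min over k of (A[0][0] + B[0][0] = 5 + 10 = 15, A[0][1] + B[1][0] = 6 + 1 = 7) = 7 (attained at k = 1)
  C[0][1] = min over k of (A[0][0] + B[0][1] = 5 + 4 = 9, A[0][1] + B[1][1] = 6 + 6 = 12) = 9 (attained at k = 0)
  C[1][0] = min over k of (A[1][0] + B[0][0] = -1 + 10 = 9, A[1][1] + B[1][0] = -5 + 1 = -4) = -4 (attained at k = 1)
  C[1][1] = min over k of (A[1][0] + B[0][1] = -1 + 4 = 3, A[1][1] + B[1][1] = -5 + 6 = 1) = 1 (attained at k = 1)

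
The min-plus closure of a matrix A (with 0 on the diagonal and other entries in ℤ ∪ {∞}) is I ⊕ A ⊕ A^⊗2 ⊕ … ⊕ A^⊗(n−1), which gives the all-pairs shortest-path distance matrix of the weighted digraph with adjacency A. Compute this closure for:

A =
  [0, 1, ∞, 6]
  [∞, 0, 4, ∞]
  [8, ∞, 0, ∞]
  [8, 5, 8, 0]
Closure =
  [0, 1, 5, 6]
  [12, 0, 4, 18]
  [8, 9, 0, 14]
  [8, 5, 8, 0]

This is the Floyd-Warshall all-pairs shortest-path computation. For each intermediate vertex k = 0, 1, …, 3, update dist[i][j] ← min(dist[i][j], dist[i][k] + dist[k][j]). The final matrix gives, for each (i, j), the minimum total weight of any directed path from i to j (possibly empty when i = j).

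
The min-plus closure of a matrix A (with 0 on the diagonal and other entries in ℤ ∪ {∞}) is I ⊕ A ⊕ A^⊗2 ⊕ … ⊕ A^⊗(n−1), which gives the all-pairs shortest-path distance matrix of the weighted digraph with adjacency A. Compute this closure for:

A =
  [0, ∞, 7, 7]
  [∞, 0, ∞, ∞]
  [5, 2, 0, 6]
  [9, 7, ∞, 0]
Closure =
  [0, 9, 7, 7]
  [∞, 0, ∞, ∞]
  [5, 2, 0, 6]
  [9, 7, 16, 0]

This is the Floyd-Warshall all-pairs shortest-path computation. For each intermediate vertex k = 0, 1, …, 3, update dist[i][j] ← min(dist[i][j], dist[i][k] + dist[k][j]). The final matrix gives, for each (i, j), the minimum total weight of any directed path from i to j (possibly empty when i = j).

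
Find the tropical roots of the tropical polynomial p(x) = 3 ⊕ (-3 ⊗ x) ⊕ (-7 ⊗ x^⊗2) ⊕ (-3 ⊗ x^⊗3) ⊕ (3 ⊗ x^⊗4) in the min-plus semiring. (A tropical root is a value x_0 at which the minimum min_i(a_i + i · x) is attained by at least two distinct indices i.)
Roots: {-6, -4, 4, 6}

Each tropical root is a break point of the lower envelope of the lines y = a_i + i · x (there are 5 lines, with slopes 0, 1, ..., 4). Only the lines that attain the minimum somewhere contribute to roots; other lines are dominated. Here the surviving (envelope) indices are i = 4, i = 3, i = 2, i = 1, i = 0.
Intersections between consecutive envelope lines give the roots: for adjacent envelope indices i < j the intersection is x = (a_i − a_j) / (j − i). Reading off the sorted break points: {-6, -4, 4, 6}.
Verification: at each break x_0, at least two indices attain the minimum of min_i(a_i + i · x_0).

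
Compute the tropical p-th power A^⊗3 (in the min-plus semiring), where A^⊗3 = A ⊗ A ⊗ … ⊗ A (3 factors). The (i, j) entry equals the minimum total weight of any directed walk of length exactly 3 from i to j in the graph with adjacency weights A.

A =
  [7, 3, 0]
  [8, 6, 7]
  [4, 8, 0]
A^⊗3 =
  [4, 7, 0]
  [11, 14, 7]
  [4, 7, 0]

Each entry (A^⊗3)_ij equals the minimum over all length-3 walks i = v_0 → v_1 → … → v_3 = j of Σ_t A[v_t][v_{t+1}]. For example, for (i, j) = (0, 2) we minimise over 9 possible intermediate vertex sequences; the minimum is 0, attained along the walk 0 → 2 → 2 → 2.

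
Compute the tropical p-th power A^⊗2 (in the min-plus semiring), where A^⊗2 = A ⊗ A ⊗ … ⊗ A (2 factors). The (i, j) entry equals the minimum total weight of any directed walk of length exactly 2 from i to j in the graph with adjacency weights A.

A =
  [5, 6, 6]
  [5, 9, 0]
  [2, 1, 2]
A^⊗2 =
  [8, 7, 6]
  [2, 1, 2]
  [4, 3, 1]

Each entry (A^⊗2)_ij equals the minimum over all length-2 walks i = v_0 → v_1 → … → v_2 = j of Σ_t A[v_t][v_{t+1}]. For example, for (i, j) = (0, 2) we minimise over 3 possible intermediate vertex sequences; the minimum is 6, attained along the walk 0 → 1 → 2.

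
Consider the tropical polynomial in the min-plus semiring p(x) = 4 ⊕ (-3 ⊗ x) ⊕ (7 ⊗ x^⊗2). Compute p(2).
p(2) = -1

A tropical monomial a ⊗ x^⊗i evaluates to a + i · x. Evaluating each term at x = 2:
  Term 0 contributes 4 + 0 · 2 = 4
  Term 1 contributes -3 + 1 · 2 = -1
  Term 2 contributes 7 + 2 · 2 = 11
p(2) = ⊕ of these = min[4, -1, 11] = -1.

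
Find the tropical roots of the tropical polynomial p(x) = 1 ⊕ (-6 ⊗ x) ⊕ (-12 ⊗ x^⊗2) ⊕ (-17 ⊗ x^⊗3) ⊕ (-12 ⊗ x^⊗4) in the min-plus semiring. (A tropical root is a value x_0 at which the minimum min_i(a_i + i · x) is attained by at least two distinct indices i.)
Roots: {-5, 5, 6, 7}

Each tropical root is a break point of the lower envelope of the lines y = a_i + i · x (there are 5 lines, with slopes 0, 1, ..., 4). Only the lines that attain the minimum somewhere contribute to roots; other lines are dominated. Here the surviving (envelope) indices are i = 4, i = 3, i = 2, i = 1, i = 0.
Intersections between consecutive envelope lines give the roots: for adjacent envelope indices i < j the intersection is x = (a_i − a_j) / (j − i). Reading off the sorted break points: {-5, 5, 6, 7}.
Verification: at each break x_0, at least two indices attain the minimum of min_i(a_i + i · x_0).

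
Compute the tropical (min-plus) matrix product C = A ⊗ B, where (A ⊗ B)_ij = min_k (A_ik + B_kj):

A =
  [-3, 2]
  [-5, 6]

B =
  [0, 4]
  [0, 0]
A ⊗ B =
  [-3, 1]
  [-5, -1]

Apply the min-plus product entry-by-entry:
  C[0][0] = min over k of (A[0][0] + B[0][0] = -3 + 0 = -3, A[0][1] + B[1][0] = 2 + 0 = 2) = -3 (attained at k = 0)
  C[0][1] = min over k of (A[0][0] + B[0][1] = -3 + 4 = 1, A[0][1] + B[1][1] = 2 + 0 = 2) = 1 (attained at k = 0)
  C[1][0] = min over k of (A[1][0] + B[0][0] = -5 + 0 = -5, A[1][1] + B[1][0] = 6 + 0 = 6) = -5 (attained at k = 0)
  C[1][1] = min over k of (A[1][0] + B[0][1] = -5 + 4 = -1, A[1][1] + B[1][1] = 6 + 0 = 6) = -1 (attained at k = 0)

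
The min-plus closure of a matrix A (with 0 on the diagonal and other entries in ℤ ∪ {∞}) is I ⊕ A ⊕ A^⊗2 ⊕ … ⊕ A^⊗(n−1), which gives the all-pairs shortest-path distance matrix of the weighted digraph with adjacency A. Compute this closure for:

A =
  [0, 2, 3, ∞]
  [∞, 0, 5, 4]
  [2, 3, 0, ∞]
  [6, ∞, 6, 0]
Closure =
  [0, 2, 3, 6]
  [7, 0, 5, 4]
  [2, 3, 0, 7]
  [6, 8, 6, 0]

This is the Floyd-Warshall all-pairs shortest-path computation. For each intermediate vertex k = 0, 1, …, 3, update dist[i][j] ← min(dist[i][j], dist[i][k] + dist[k][j]). The final matrix gives, for each (i, j), the minimum total weight of any directed path from i to j (possibly empty when i = j).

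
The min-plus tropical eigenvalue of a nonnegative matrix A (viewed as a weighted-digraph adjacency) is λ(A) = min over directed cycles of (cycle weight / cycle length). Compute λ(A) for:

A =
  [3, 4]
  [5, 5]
λ(A) = 3

Enumerate directed cycles and compute their means (weight / length). Sample:
  cycle 0 → 0: weight = 3, length = 1, mean = 3/1 ≈ 3.000
  cycle 1 → 1: weight = 5, length = 1, mean = 5/1 ≈ 5.000
  cycle 0 → 1 → 0: weight = 9, length = 2, mean = 9/2 ≈ 4.500
  cycle 1 → 0 → 1: weight = 9, length = 2, mean = 9/2 ≈ 4.500
Minimum mean = 3.000, attained e.g. along the cycle 0 → 0 with weight 3 and length 1. So λ(A) = 3/1 = 3.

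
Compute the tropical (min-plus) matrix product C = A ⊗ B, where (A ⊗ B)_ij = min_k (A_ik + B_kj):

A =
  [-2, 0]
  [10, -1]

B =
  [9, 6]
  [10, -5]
A ⊗ B =
  [7, -5]
  [9, -6]

Apply the min-plus product entry-by-entry:
  C[0][0] = min over k of (A[0][0] + B[0][0] = -2 + 9 = 7, A[0][1] + B[1][0] = 0 + 10 = 10) = 7 (attained at k = 0)
  C[0][1] = min over k of (A[0][0] + B[0][1] = -2 + 6 = 4, A[0][1] + B[1][1] = 0 + -5 = -5) = -5 (attained at k = 1)
  C[1][0] = min over k of (A[1][0] + B[0][0] = 10 + 9 = 19, A[1][1] + B[1][0] = -1 + 10 = 9) = 9 (attained at k = 1)
  C[1][1] = min over k of (A[1][0] + B[0][1] = 10 + 6 = 16, A[1][1] + B[1][1] = -1 + -5 = -6) = -6 (attained at k = 1)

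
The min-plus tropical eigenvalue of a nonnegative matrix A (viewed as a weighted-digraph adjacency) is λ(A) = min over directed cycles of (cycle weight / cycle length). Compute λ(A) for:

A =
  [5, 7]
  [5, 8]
λ(A) = 5

Enumerate directed cycles and compute their means (weight / length). Sample:
  cycle 0 → 0: weight = 5, length = 1, mean = 5/1 ≈ 5.000
  cycle 1 → 1: weight = 8, length = 1, mean = 8/1 ≈ 8.000
  cycle 0 → 1 → 0: weight = 12, length = 2, mean = 12/2 ≈ 6.000
  cycle 1 → 0 → 1: weight = 12, length = 2, mean = 12/2 ≈ 6.000
Minimum mean = 5.000, attained e.g. along the cycle 0 → 0 with weight 5 and length 1. So λ(A) = 5/1 = 5.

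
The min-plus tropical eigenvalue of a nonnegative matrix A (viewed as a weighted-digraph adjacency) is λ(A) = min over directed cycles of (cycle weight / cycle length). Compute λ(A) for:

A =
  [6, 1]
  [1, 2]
λ(A) = 1

Enumerate directed cycles and compute their means (weight / length). Sample:
  cycle 0 → 0: weight = 6, length = 1, mean = 6/1 ≈ 6.000
  cycle 1 → 1: weight = 2, length = 1, mean = 2/1 ≈ 2.000
  cycle 0 → 1 → 0: weight = 2, length = 2, mean = 2/2 ≈ 1.000
  cycle 1 → 0 → 1: weight = 2, length = 2, mean = 2/2 ≈ 1.000
Minimum mean = 1.000, attained e.g. along the cycle 0 → 1 → 0 with weight 2 and length 2. So λ(A) = 2/2 = 1.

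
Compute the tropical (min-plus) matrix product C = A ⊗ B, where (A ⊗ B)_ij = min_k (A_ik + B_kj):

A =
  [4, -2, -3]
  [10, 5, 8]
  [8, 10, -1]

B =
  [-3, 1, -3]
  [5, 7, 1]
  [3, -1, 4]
A ⊗ B =
  [0, -4, -1]
  [7, 7, 6]
  [2, -2, 3]

Apply the min-plus product entry-by-entry:
  C[0][0] = min over k of (A[0][0] + B[0][0] = 4 + -3 = 1, A[0][1] + B[1][0] = -2 + 5 = 3, A[0][2] + B[2][0] = -3 + 3 = 0) = 0 (attained at k = 2)
  C[0][1] = min over k of (A[0][0] + B[0][1] = 4 + 1 = 5, A[0][1] + B[1][1] = -2 + 7 = 5, A[0][2] + B[2][1] = -3 + -1 = -4) = -4 (attained at k = 2)
  C[0][2] = min over k of (A[0][0] + B[0][2] = 4 + -3 = 1, A[0][1] + B[1][2] = -2 + 1 = -1, A[0][2] + B[2][2] = -3 + 4 = 1) = -1 (attained at k = 1)
  C[1][0] = min over k of (A[1][0] + B[0][0] = 10 + -3 = 7, A[1][1] + B[1][0] = 5 + 5 = 10, A[1][2] + B[2][0] = 8 + 3 = 11) = 7 (attained at k = 0)
  C[1][1] = min over k of (A[1][0] + B[0][1] = 10 + 1 = 11, A[1][1] + B[1][1] = 5 + 7 = 12, A[1][2] + B[2][1] = 8 + -1 = 7) = 7 (attained at k = 2)
  C[1][2] = min over k of (A[1][0] + B[0][2] = 10 + -3 = 7, A[1][1] + B[1][2] = 5 + 1 = 6, A[1][2] + B[2][2] = 8 + 4 = 12) = 6 (attained at k = 1)
  C[2][0] = min over k of (A[2][0] + B[0][0] = 8 + -3 = 5, A[2][1] + B[1][0] = 10 + 5 = 15, A[2][2] + B[2][0] = -1 + 3 = 2) = 2 (attained at k = 2)
  C[2][1] = min over k of (A[2][0] + B[0][1] = 8 + 1 = 9, A[2][1] + B[1][1] = 10 + 7 = 17, A[2][2] + B[2][1] = -1 + -1 = -2) = -2 (attained at k = 2)
  C[2][2] = min over k of (A[2][0] + B[0][2] = 8 + -3 = 5, A[2][1] + B[1][2] = 10 + 1 = 11, A[2][2] + B[2][2] = -1 + 4 = 3) = 3 (attained at k = 2)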